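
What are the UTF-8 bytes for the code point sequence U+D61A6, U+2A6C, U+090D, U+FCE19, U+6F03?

U+D61A6: 4-byte form → F3 96 86 A6.
U+2A6C: 3-byte form → E2 A9 AC.
U+090D: 3-byte form → E0 A4 8D.
U+FCE19: 4-byte form → F3 BC B8 99.
U+6F03: 3-byte form → E6 BC 83.
Concatenated (17 bytes): F3 96 86 A6 E2 A9 AC E0 A4 8D F3 BC B8 99 E6 BC 83.

F3 96 86 A6 E2 A9 AC E0 A4 8D F3 BC B8 99 E6 BC 83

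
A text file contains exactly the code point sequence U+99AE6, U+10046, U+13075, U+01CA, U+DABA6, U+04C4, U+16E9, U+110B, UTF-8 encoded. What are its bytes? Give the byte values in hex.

U+99AE6: 4-byte form → F2 99 AB A6.
U+10046: 4-byte form → F0 90 81 86.
U+13075: 4-byte form → F0 93 81 B5.
U+01CA: 2-byte form → C7 8A.
U+DABA6: 4-byte form → F3 9A AE A6.
U+04C4: 2-byte form → D3 84.
U+16E9: 3-byte form → E1 9B A9.
U+110B: 3-byte form → E1 84 8B.
Concatenated (26 bytes): F2 99 AB A6 F0 90 81 86 F0 93 81 B5 C7 8A F3 9A AE A6 D3 84 E1 9B A9 E1 84 8B.

F2 99 AB A6 F0 90 81 86 F0 93 81 B5 C7 8A F3 9A AE A6 D3 84 E1 9B A9 E1 84 8B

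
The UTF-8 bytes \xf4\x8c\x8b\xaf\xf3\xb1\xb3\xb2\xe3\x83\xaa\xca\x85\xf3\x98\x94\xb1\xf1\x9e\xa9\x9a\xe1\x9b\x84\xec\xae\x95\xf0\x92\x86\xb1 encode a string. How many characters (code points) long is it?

9

Byte at offset 0: 0xF4 = 11110100 → 4-byte char (#1). Advance 4.
Byte at offset 4: 0xF3 = 11110011 → 4-byte char (#2). Advance 4.
Byte at offset 8: 0xE3 = 11100011 → 3-byte char (#3). Advance 3.
Byte at offset 11: 0xCA = 11001010 → 2-byte char (#4). Advance 2.
Byte at offset 13: 0xF3 = 11110011 → 4-byte char (#5). Advance 4.
Byte at offset 17: 0xF1 = 11110001 → 4-byte char (#6). Advance 4.
Byte at offset 21: 0xE1 = 11100001 → 3-byte char (#7). Advance 3.
Byte at offset 24: 0xEC = 11101100 → 3-byte char (#8). Advance 3.
Byte at offset 27: 0xF0 = 11110000 → 4-byte char (#9). Advance 4.
Reached end at offset 31 after 9 code points.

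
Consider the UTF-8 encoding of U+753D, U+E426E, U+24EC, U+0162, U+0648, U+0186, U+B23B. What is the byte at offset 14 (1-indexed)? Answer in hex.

1-indexed offset 14 is 0-indexed offset 13.
U+753D → 3-byte form E7 94 BD at offsets 0–2.
U+E426E → 4-byte form F3 A4 89 AE at offsets 3–6.
U+24EC → 3-byte form E2 93 AC at offsets 7–9.
U+0162 → 2-byte form C5 A2 at offsets 10–11.
U+0648 → 2-byte form D9 88 at offsets 12–13.
Offset 13 falls in char 5's range; it's byte 2 of D9 88 = 0x88.

0x88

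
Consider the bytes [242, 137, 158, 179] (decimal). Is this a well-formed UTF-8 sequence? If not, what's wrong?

Leading byte 0xF2 = 11110010 → 4-byte form.
Continuation bytes 0x89=10001001, 0x9E=10011110, 0xB3=10110011 all match 10xxxxxx.
Decoded value 0x897B3 is ≥ 0x10000 (shortest form) and not a surrogate.

valid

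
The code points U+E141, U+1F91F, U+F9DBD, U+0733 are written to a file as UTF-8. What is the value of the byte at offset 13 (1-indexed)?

0xB3

1-indexed offset 13 is 0-indexed offset 12.
U+E141 → 3-byte form EE 85 81 at offsets 0–2.
U+1F91F → 4-byte form F0 9F A4 9F at offsets 3–6.
U+F9DBD → 4-byte form F3 B9 B6 BD at offsets 7–10.
U+0733 → 2-byte form DC B3 at offsets 11–12.
Offset 12 falls in char 4's range; it's byte 2 of DC B3 = 0xB3.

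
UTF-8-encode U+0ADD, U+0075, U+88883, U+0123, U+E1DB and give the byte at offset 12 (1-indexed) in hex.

0x87

1-indexed offset 12 is 0-indexed offset 11.
U+0ADD → 3-byte form E0 AB 9D at offsets 0–2.
U+0075 → 1-byte form 75 at offsets 3–3.
U+88883 → 4-byte form F2 88 A2 83 at offsets 4–7.
U+0123 → 2-byte form C4 A3 at offsets 8–9.
U+E1DB → 3-byte form EE 87 9B at offsets 10–12.
Offset 11 falls in char 5's range; it's byte 2 of EE 87 9B = 0x87.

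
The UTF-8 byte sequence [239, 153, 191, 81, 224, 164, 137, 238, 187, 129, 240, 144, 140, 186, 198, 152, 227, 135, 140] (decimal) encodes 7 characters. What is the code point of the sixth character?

Offset 0: leading byte 0xEF = 11101111 → 3-byte char #1 = EF 99 BF.
Offset 3: leading byte 0x51 = 01010001 → 1-byte char #2 = 51.
Offset 4: leading byte 0xE0 = 11100000 → 3-byte char #3 = E0 A4 89.
Offset 7: leading byte 0xEE = 11101110 → 3-byte char #4 = EE BB 81.
Offset 10: leading byte 0xF0 = 11110000 → 4-byte char #5 = F0 90 8C BA.
Offset 14: leading byte 0xC6 = 11000110 → 2-byte char #6 = C6 98.
Leading byte 0xC6 = 11000110 matches 110xxxxx → 2-byte sequence.
Byte 1: 0xC6 = 11000110, payload 00110 (5 bits).
Byte 2: 0x98 = 10011000 (10xxxxxx ✓), payload 011000.
Concatenate: 00110011000 = 0x198 (11 bits → U+0198).

U+0198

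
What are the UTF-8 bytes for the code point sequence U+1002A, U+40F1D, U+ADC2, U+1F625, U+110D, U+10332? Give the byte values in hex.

U+1002A: 4-byte form → F0 90 80 AA.
U+40F1D: 4-byte form → F1 80 BC 9D.
U+ADC2: 3-byte form → EA B7 82.
U+1F625: 4-byte form → F0 9F 98 A5.
U+110D: 3-byte form → E1 84 8D.
U+10332: 4-byte form → F0 90 8C B2.
Concatenated (22 bytes): F0 90 80 AA F1 80 BC 9D EA B7 82 F0 9F 98 A5 E1 84 8D F0 90 8C B2.

F0 90 80 AA F1 80 BC 9D EA B7 82 F0 9F 98 A5 E1 84 8D F0 90 8C B2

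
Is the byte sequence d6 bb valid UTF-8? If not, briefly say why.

Leading byte 0xD6 = 11010110 → 2-byte form.
Continuation bytes 0xBB=10111011 all match 10xxxxxx.
Decoded value 0x5BB is ≥ 0x80 (shortest form) and not a surrogate.

valid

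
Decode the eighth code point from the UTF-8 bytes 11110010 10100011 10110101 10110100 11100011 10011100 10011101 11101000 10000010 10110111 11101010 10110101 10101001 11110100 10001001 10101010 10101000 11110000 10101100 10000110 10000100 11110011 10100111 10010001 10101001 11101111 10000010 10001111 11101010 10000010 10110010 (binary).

U+F08F

Offset 0: leading byte 0xF2 = 11110010 → 4-byte char #1 = F2 A3 B5 B4.
Offset 4: leading byte 0xE3 = 11100011 → 3-byte char #2 = E3 9C 9D.
Offset 7: leading byte 0xE8 = 11101000 → 3-byte char #3 = E8 82 B7.
Offset 10: leading byte 0xEA = 11101010 → 3-byte char #4 = EA B5 A9.
Offset 13: leading byte 0xF4 = 11110100 → 4-byte char #5 = F4 89 AA A8.
Offset 17: leading byte 0xF0 = 11110000 → 4-byte char #6 = F0 AC 86 84.
Offset 21: leading byte 0xF3 = 11110011 → 4-byte char #7 = F3 A7 91 A9.
Offset 25: leading byte 0xEF = 11101111 → 3-byte char #8 = EF 82 8F.
Leading byte 0xEF = 11101111 matches 1110xxxx → 3-byte sequence.
Byte 1: 0xEF = 11101111, payload 1111 (4 bits).
Byte 2: 0x82 = 10000010 (10xxxxxx ✓), payload 000010.
Byte 3: 0x8F = 10001111 (10xxxxxx ✓), payload 001111.
Concatenate: 1111000010001111 = 0xF08F (16 bits → U+F08F).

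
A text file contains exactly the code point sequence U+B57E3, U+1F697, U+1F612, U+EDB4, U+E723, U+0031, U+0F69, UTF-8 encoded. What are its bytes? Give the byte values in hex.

U+B57E3: 4-byte form → F2 B5 9F A3.
U+1F697: 4-byte form → F0 9F 9A 97.
U+1F612: 4-byte form → F0 9F 98 92.
U+EDB4: 3-byte form → EE B6 B4.
U+E723: 3-byte form → EE 9C A3.
U+0031: 1-byte form → 31.
U+0F69: 3-byte form → E0 BD A9.
Concatenated (22 bytes): F2 B5 9F A3 F0 9F 9A 97 F0 9F 98 92 EE B6 B4 EE 9C A3 31 E0 BD A9.

F2 B5 9F A3 F0 9F 9A 97 F0 9F 98 92 EE B6 B4 EE 9C A3 31 E0 BD A9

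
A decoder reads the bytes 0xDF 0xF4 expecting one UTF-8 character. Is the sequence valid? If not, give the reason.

Leading byte 0xDF = 11011111 → 2-byte form.
Byte 2 is 0xF4 = 11110100, which is not 10xxxxxx — expected a continuation byte.

invalid (non-continuation byte where continuation expected)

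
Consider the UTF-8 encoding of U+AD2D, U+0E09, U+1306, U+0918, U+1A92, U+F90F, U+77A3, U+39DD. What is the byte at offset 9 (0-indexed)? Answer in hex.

0xE0

U+AD2D → 3-byte form EA B4 AD at offsets 0–2.
U+0E09 → 3-byte form E0 B8 89 at offsets 3–5.
U+1306 → 3-byte form E1 8C 86 at offsets 6–8.
U+0918 → 3-byte form E0 A4 98 at offsets 9–11.
Offset 9 falls in char 4's range; it's byte 1 of E0 A4 98 = 0xE0.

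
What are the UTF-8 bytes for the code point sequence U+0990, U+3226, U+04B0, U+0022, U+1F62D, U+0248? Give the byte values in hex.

U+0990: 3-byte form → E0 A6 90.
U+3226: 3-byte form → E3 88 A6.
U+04B0: 2-byte form → D2 B0.
U+0022: 1-byte form → 22.
U+1F62D: 4-byte form → F0 9F 98 AD.
U+0248: 2-byte form → C9 88.
Concatenated (15 bytes): E0 A6 90 E3 88 A6 D2 B0 22 F0 9F 98 AD C9 88.

E0 A6 90 E3 88 A6 D2 B0 22 F0 9F 98 AD C9 88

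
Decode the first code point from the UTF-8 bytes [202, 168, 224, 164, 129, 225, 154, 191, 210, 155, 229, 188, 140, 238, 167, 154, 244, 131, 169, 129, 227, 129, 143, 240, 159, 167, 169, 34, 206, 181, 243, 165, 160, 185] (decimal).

U+02A8

Offset 0: leading byte 0xCA = 11001010 → 2-byte char #1 = CA A8.
Leading byte 0xCA = 11001010 matches 110xxxxx → 2-byte sequence.
Byte 1: 0xCA = 11001010, payload 01010 (5 bits).
Byte 2: 0xA8 = 10101000 (10xxxxxx ✓), payload 101000.
Concatenate: 01010101000 = 0x2A8 (11 bits → U+02A8).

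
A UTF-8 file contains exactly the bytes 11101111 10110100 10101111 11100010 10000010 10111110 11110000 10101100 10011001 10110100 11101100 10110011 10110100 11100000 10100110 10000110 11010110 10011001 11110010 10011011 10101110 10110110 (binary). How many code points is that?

Byte at offset 0: 0xEF = 11101111 → 3-byte char (#1). Advance 3.
Byte at offset 3: 0xE2 = 11100010 → 3-byte char (#2). Advance 3.
Byte at offset 6: 0xF0 = 11110000 → 4-byte char (#3). Advance 4.
Byte at offset 10: 0xEC = 11101100 → 3-byte char (#4). Advance 3.
Byte at offset 13: 0xE0 = 11100000 → 3-byte char (#5). Advance 3.
Byte at offset 16: 0xD6 = 11010110 → 2-byte char (#6). Advance 2.
Byte at offset 18: 0xF2 = 11110010 → 4-byte char (#7). Advance 4.
Reached end at offset 22 after 7 code points.

7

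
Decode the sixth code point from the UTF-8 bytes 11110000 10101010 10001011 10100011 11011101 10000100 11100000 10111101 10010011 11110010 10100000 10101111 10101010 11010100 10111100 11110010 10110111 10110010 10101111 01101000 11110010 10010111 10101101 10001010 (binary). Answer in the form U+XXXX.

U+B7CAF

Offset 0: leading byte 0xF0 = 11110000 → 4-byte char #1 = F0 AA 8B A3.
Offset 4: leading byte 0xDD = 11011101 → 2-byte char #2 = DD 84.
Offset 6: leading byte 0xE0 = 11100000 → 3-byte char #3 = E0 BD 93.
Offset 9: leading byte 0xF2 = 11110010 → 4-byte char #4 = F2 A0 AF AA.
Offset 13: leading byte 0xD4 = 11010100 → 2-byte char #5 = D4 BC.
Offset 15: leading byte 0xF2 = 11110010 → 4-byte char #6 = F2 B7 B2 AF.
Leading byte 0xF2 = 11110010 matches 11110xxx → 4-byte sequence.
Byte 1: 0xF2 = 11110010, payload 010 (3 bits).
Byte 2: 0xB7 = 10110111 (10xxxxxx ✓), payload 110111.
Byte 3: 0xB2 = 10110010 (10xxxxxx ✓), payload 110010.
Byte 4: 0xAF = 10101111 (10xxxxxx ✓), payload 101111.
Concatenate: 010110111110010101111 = 0xB7CAF (21 bits → U+B7CAF).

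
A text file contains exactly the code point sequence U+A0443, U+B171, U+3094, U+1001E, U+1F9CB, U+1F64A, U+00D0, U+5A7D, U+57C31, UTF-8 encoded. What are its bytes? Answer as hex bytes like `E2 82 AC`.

U+A0443: 4-byte form → F2 A0 91 83.
U+B171: 3-byte form → EB 85 B1.
U+3094: 3-byte form → E3 82 94.
U+1001E: 4-byte form → F0 90 80 9E.
U+1F9CB: 4-byte form → F0 9F A7 8B.
U+1F64A: 4-byte form → F0 9F 99 8A.
U+00D0: 2-byte form → C3 90.
U+5A7D: 3-byte form → E5 A9 BD.
U+57C31: 4-byte form → F1 97 B0 B1.
Concatenated (31 bytes): F2 A0 91 83 EB 85 B1 E3 82 94 F0 90 80 9E F0 9F A7 8B F0 9F 99 8A C3 90 E5 A9 BD F1 97 B0 B1.

F2 A0 91 83 EB 85 B1 E3 82 94 F0 90 80 9E F0 9F A7 8B F0 9F 99 8A C3 90 E5 A9 BD F1 97 B0 B1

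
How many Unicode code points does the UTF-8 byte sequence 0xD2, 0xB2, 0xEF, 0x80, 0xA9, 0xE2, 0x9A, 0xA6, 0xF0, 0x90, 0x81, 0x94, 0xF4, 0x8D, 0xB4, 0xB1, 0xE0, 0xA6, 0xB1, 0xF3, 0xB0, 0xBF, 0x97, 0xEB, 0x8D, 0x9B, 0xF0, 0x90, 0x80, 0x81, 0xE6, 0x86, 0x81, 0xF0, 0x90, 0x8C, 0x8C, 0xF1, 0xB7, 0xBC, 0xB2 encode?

Byte at offset 0: 0xD2 = 11010010 → 2-byte char (#1). Advance 2.
Byte at offset 2: 0xEF = 11101111 → 3-byte char (#2). Advance 3.
Byte at offset 5: 0xE2 = 11100010 → 3-byte char (#3). Advance 3.
Byte at offset 8: 0xF0 = 11110000 → 4-byte char (#4). Advance 4.
Byte at offset 12: 0xF4 = 11110100 → 4-byte char (#5). Advance 4.
Byte at offset 16: 0xE0 = 11100000 → 3-byte char (#6). Advance 3.
Byte at offset 19: 0xF3 = 11110011 → 4-byte char (#7). Advance 4.
Byte at offset 23: 0xEB = 11101011 → 3-byte char (#8). Advance 3.
Byte at offset 26: 0xF0 = 11110000 → 4-byte char (#9). Advance 4.
Byte at offset 30: 0xE6 = 11100110 → 3-byte char (#10). Advance 3.
Byte at offset 33: 0xF0 = 11110000 → 4-byte char (#11). Advance 4.
Byte at offset 37: 0xF1 = 11110001 → 4-byte char (#12). Advance 4.
Reached end at offset 41 after 12 code points.

12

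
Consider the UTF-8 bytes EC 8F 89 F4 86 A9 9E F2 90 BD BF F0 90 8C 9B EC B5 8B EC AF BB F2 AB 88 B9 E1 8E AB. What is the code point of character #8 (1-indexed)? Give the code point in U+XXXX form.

U+13AB

Offset 0: leading byte 0xEC = 11101100 → 3-byte char #1 = EC 8F 89.
Offset 3: leading byte 0xF4 = 11110100 → 4-byte char #2 = F4 86 A9 9E.
Offset 7: leading byte 0xF2 = 11110010 → 4-byte char #3 = F2 90 BD BF.
Offset 11: leading byte 0xF0 = 11110000 → 4-byte char #4 = F0 90 8C 9B.
Offset 15: leading byte 0xEC = 11101100 → 3-byte char #5 = EC B5 8B.
Offset 18: leading byte 0xEC = 11101100 → 3-byte char #6 = EC AF BB.
Offset 21: leading byte 0xF2 = 11110010 → 4-byte char #7 = F2 AB 88 B9.
Offset 25: leading byte 0xE1 = 11100001 → 3-byte char #8 = E1 8E AB.
Leading byte 0xE1 = 11100001 matches 1110xxxx → 3-byte sequence.
Byte 1: 0xE1 = 11100001, payload 0001 (4 bits).
Byte 2: 0x8E = 10001110 (10xxxxxx ✓), payload 001110.
Byte 3: 0xAB = 10101011 (10xxxxxx ✓), payload 101011.
Concatenate: 0001001110101011 = 0x13AB (16 bits → U+13AB).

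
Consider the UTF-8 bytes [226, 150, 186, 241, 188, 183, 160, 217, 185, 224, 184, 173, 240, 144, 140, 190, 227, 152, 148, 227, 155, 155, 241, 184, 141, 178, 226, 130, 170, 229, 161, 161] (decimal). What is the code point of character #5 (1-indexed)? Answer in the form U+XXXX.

U+1033E

Offset 0: leading byte 0xE2 = 11100010 → 3-byte char #1 = E2 96 BA.
Offset 3: leading byte 0xF1 = 11110001 → 4-byte char #2 = F1 BC B7 A0.
Offset 7: leading byte 0xD9 = 11011001 → 2-byte char #3 = D9 B9.
Offset 9: leading byte 0xE0 = 11100000 → 3-byte char #4 = E0 B8 AD.
Offset 12: leading byte 0xF0 = 11110000 → 4-byte char #5 = F0 90 8C BE.
Leading byte 0xF0 = 11110000 matches 11110xxx → 4-byte sequence.
Byte 1: 0xF0 = 11110000, payload 000 (3 bits).
Byte 2: 0x90 = 10010000 (10xxxxxx ✓), payload 010000.
Byte 3: 0x8C = 10001100 (10xxxxxx ✓), payload 001100.
Byte 4: 0xBE = 10111110 (10xxxxxx ✓), payload 111110.
Concatenate: 000010000001100111110 = 0x1033E (21 bits → U+1033E).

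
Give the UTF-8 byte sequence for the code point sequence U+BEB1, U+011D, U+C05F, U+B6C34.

U+BEB1: 3-byte form → EB BA B1.
U+011D: 2-byte form → C4 9D.
U+C05F: 3-byte form → EC 81 9F.
U+B6C34: 4-byte form → F2 B6 B0 B4.
Concatenated (12 bytes): EB BA B1 C4 9D EC 81 9F F2 B6 B0 B4.

EB BA B1 C4 9D EC 81 9F F2 B6 B0 B4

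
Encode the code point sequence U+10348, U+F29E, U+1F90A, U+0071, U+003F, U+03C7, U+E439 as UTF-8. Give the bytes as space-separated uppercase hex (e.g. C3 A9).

U+10348: 4-byte form → F0 90 8D 88.
U+F29E: 3-byte form → EF 8A 9E.
U+1F90A: 4-byte form → F0 9F A4 8A.
U+0071: 1-byte form → 71.
U+003F: 1-byte form → 3F.
U+03C7: 2-byte form → CF 87.
U+E439: 3-byte form → EE 90 B9.
Concatenated (18 bytes): F0 90 8D 88 EF 8A 9E F0 9F A4 8A 71 3F CF 87 EE 90 B9.

F0 90 8D 88 EF 8A 9E F0 9F A4 8A 71 3F CF 87 EE 90 B9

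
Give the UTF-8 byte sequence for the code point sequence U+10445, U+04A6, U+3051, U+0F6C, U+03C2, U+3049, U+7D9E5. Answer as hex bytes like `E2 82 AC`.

U+10445: 4-byte form → F0 90 91 85.
U+04A6: 2-byte form → D2 A6.
U+3051: 3-byte form → E3 81 91.
U+0F6C: 3-byte form → E0 BD AC.
U+03C2: 2-byte form → CF 82.
U+3049: 3-byte form → E3 81 89.
U+7D9E5: 4-byte form → F1 BD A7 A5.
Concatenated (21 bytes): F0 90 91 85 D2 A6 E3 81 91 E0 BD AC CF 82 E3 81 89 F1 BD A7 A5.

F0 90 91 85 D2 A6 E3 81 91 E0 BD AC CF 82 E3 81 89 F1 BD A7 A5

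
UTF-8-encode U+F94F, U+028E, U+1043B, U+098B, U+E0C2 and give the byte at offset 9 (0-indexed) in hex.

0xE0

U+F94F → 3-byte form EF A5 8F at offsets 0–2.
U+028E → 2-byte form CA 8E at offsets 3–4.
U+1043B → 4-byte form F0 90 90 BB at offsets 5–8.
U+098B → 3-byte form E0 A6 8B at offsets 9–11.
Offset 9 falls in char 4's range; it's byte 1 of E0 A6 8B = 0xE0.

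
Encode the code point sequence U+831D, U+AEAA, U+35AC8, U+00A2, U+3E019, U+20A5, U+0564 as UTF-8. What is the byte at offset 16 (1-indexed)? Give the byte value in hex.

0x99

1-indexed offset 16 is 0-indexed offset 15.
U+831D → 3-byte form E8 8C 9D at offsets 0–2.
U+AEAA → 3-byte form EA BA AA at offsets 3–5.
U+35AC8 → 4-byte form F0 B5 AB 88 at offsets 6–9.
U+00A2 → 2-byte form C2 A2 at offsets 10–11.
U+3E019 → 4-byte form F0 BE 80 99 at offsets 12–15.
Offset 15 falls in char 5's range; it's byte 4 of F0 BE 80 99 = 0x99.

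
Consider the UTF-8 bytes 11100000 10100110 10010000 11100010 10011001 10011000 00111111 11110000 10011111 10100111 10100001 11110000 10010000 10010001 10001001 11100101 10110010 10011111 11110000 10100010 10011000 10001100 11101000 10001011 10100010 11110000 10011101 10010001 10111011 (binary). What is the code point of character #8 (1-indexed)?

Offset 0: leading byte 0xE0 = 11100000 → 3-byte char #1 = E0 A6 90.
Offset 3: leading byte 0xE2 = 11100010 → 3-byte char #2 = E2 99 98.
Offset 6: leading byte 0x3F = 00111111 → 1-byte char #3 = 3F.
Offset 7: leading byte 0xF0 = 11110000 → 4-byte char #4 = F0 9F A7 A1.
Offset 11: leading byte 0xF0 = 11110000 → 4-byte char #5 = F0 90 91 89.
Offset 15: leading byte 0xE5 = 11100101 → 3-byte char #6 = E5 B2 9F.
Offset 18: leading byte 0xF0 = 11110000 → 4-byte char #7 = F0 A2 98 8C.
Offset 22: leading byte 0xE8 = 11101000 → 3-byte char #8 = E8 8B A2.
Leading byte 0xE8 = 11101000 matches 1110xxxx → 3-byte sequence.
Byte 1: 0xE8 = 11101000, payload 1000 (4 bits).
Byte 2: 0x8B = 10001011 (10xxxxxx ✓), payload 001011.
Byte 3: 0xA2 = 10100010 (10xxxxxx ✓), payload 100010.
Concatenate: 1000001011100010 = 0x82E2 (16 bits → U+82E2).

U+82E2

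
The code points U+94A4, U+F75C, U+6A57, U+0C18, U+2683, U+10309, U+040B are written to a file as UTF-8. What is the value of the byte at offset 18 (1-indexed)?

1-indexed offset 18 is 0-indexed offset 17.
U+94A4 → 3-byte form E9 92 A4 at offsets 0–2.
U+F75C → 3-byte form EF 9D 9C at offsets 3–5.
U+6A57 → 3-byte form E6 A9 97 at offsets 6–8.
U+0C18 → 3-byte form E0 B0 98 at offsets 9–11.
U+2683 → 3-byte form E2 9A 83 at offsets 12–14.
U+10309 → 4-byte form F0 90 8C 89 at offsets 15–18.
Offset 17 falls in char 6's range; it's byte 3 of F0 90 8C 89 = 0x8C.

0x8C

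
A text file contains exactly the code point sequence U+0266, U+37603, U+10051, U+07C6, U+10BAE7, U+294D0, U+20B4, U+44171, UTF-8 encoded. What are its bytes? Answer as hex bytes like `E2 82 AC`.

C9 A6 F0 B7 98 83 F0 90 81 91 DF 86 F4 8B AB A7 F0 A9 93 90 E2 82 B4 F1 84 85 B1

U+0266: 2-byte form → C9 A6.
U+37603: 4-byte form → F0 B7 98 83.
U+10051: 4-byte form → F0 90 81 91.
U+07C6: 2-byte form → DF 86.
U+10BAE7: 4-byte form → F4 8B AB A7.
U+294D0: 4-byte form → F0 A9 93 90.
U+20B4: 3-byte form → E2 82 B4.
U+44171: 4-byte form → F1 84 85 B1.
Concatenated (27 bytes): C9 A6 F0 B7 98 83 F0 90 81 91 DF 86 F4 8B AB A7 F0 A9 93 90 E2 82 B4 F1 84 85 B1.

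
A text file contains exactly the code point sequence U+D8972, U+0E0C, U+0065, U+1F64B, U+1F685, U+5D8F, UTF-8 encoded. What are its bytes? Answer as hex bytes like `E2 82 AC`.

F3 98 A5 B2 E0 B8 8C 65 F0 9F 99 8B F0 9F 9A 85 E5 B6 8F

U+D8972: 4-byte form → F3 98 A5 B2.
U+0E0C: 3-byte form → E0 B8 8C.
U+0065: 1-byte form → 65.
U+1F64B: 4-byte form → F0 9F 99 8B.
U+1F685: 4-byte form → F0 9F 9A 85.
U+5D8F: 3-byte form → E5 B6 8F.
Concatenated (19 bytes): F3 98 A5 B2 E0 B8 8C 65 F0 9F 99 8B F0 9F 9A 85 E5 B6 8F.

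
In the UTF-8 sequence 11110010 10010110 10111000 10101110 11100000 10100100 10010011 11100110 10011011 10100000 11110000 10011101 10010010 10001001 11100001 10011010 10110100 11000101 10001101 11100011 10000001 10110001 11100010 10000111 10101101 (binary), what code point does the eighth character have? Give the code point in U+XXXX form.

U+21ED

Offset 0: leading byte 0xF2 = 11110010 → 4-byte char #1 = F2 96 B8 AE.
Offset 4: leading byte 0xE0 = 11100000 → 3-byte char #2 = E0 A4 93.
Offset 7: leading byte 0xE6 = 11100110 → 3-byte char #3 = E6 9B A0.
Offset 10: leading byte 0xF0 = 11110000 → 4-byte char #4 = F0 9D 92 89.
Offset 14: leading byte 0xE1 = 11100001 → 3-byte char #5 = E1 9A B4.
Offset 17: leading byte 0xC5 = 11000101 → 2-byte char #6 = C5 8D.
Offset 19: leading byte 0xE3 = 11100011 → 3-byte char #7 = E3 81 B1.
Offset 22: leading byte 0xE2 = 11100010 → 3-byte char #8 = E2 87 AD.
Leading byte 0xE2 = 11100010 matches 1110xxxx → 3-byte sequence.
Byte 1: 0xE2 = 11100010, payload 0010 (4 bits).
Byte 2: 0x87 = 10000111 (10xxxxxx ✓), payload 000111.
Byte 3: 0xAD = 10101101 (10xxxxxx ✓), payload 101101.
Concatenate: 0010000111101101 = 0x21ED (16 bits → U+21ED).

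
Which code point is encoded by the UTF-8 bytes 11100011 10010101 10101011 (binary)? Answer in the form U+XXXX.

U+356B

Leading byte 0xE3 = 11100011 matches 1110xxxx → 3-byte sequence.
Byte 1: 0xE3 = 11100011, payload 0011 (4 bits).
Byte 2: 0x95 = 10010101 (10xxxxxx ✓), payload 010101.
Byte 3: 0xAB = 10101011 (10xxxxxx ✓), payload 101011.
Concatenate: 0011010101101011 = 0x356B (16 bits → U+356B).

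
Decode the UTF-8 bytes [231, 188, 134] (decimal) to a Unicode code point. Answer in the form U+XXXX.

Leading byte 0xE7 = 11100111 matches 1110xxxx → 3-byte sequence.
Byte 1: 0xE7 = 11100111, payload 0111 (4 bits).
Byte 2: 0xBC = 10111100 (10xxxxxx ✓), payload 111100.
Byte 3: 0x86 = 10000110 (10xxxxxx ✓), payload 000110.
Concatenate: 0111111100000110 = 0x7F06 (16 bits → U+7F06).

U+7F06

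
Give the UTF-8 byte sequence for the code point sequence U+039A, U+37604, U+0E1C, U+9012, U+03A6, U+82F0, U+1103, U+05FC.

U+039A: 2-byte form → CE 9A.
U+37604: 4-byte form → F0 B7 98 84.
U+0E1C: 3-byte form → E0 B8 9C.
U+9012: 3-byte form → E9 80 92.
U+03A6: 2-byte form → CE A6.
U+82F0: 3-byte form → E8 8B B0.
U+1103: 3-byte form → E1 84 83.
U+05FC: 2-byte form → D7 BC.
Concatenated (22 bytes): CE 9A F0 B7 98 84 E0 B8 9C E9 80 92 CE A6 E8 8B B0 E1 84 83 D7 BC.

CE 9A F0 B7 98 84 E0 B8 9C E9 80 92 CE A6 E8 8B B0 E1 84 83 D7 BC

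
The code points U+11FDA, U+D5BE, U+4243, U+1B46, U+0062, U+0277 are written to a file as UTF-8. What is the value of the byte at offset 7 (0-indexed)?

U+11FDA → 4-byte form F0 91 BF 9A at offsets 0–3.
U+D5BE → 3-byte form ED 96 BE at offsets 4–6.
U+4243 → 3-byte form E4 89 83 at offsets 7–9.
Offset 7 falls in char 3's range; it's byte 1 of E4 89 83 = 0xE4.

0xE4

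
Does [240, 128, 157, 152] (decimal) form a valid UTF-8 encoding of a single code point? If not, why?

Leading byte 0xF0 = 11110000 → 4-byte form.
Continuation bytes all match 10xxxxxx. Payload decodes to 0x758.
But 0x758 < 0x10000, the minimum for a 4-byte sequence — this is an overlong encoding.

invalid (overlong encoding)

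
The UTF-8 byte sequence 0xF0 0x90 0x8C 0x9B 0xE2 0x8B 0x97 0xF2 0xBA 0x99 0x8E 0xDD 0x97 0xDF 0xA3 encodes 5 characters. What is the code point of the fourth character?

Offset 0: leading byte 0xF0 = 11110000 → 4-byte char #1 = F0 90 8C 9B.
Offset 4: leading byte 0xE2 = 11100010 → 3-byte char #2 = E2 8B 97.
Offset 7: leading byte 0xF2 = 11110010 → 4-byte char #3 = F2 BA 99 8E.
Offset 11: leading byte 0xDD = 11011101 → 2-byte char #4 = DD 97.
Leading byte 0xDD = 11011101 matches 110xxxxx → 2-byte sequence.
Byte 1: 0xDD = 11011101, payload 11101 (5 bits).
Byte 2: 0x97 = 10010111 (10xxxxxx ✓), payload 010111.
Concatenate: 11101010111 = 0x757 (11 bits → U+0757).

U+0757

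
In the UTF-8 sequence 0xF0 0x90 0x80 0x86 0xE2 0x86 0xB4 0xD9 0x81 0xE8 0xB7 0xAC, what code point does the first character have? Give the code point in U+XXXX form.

U+10006

Offset 0: leading byte 0xF0 = 11110000 → 4-byte char #1 = F0 90 80 86.
Leading byte 0xF0 = 11110000 matches 11110xxx → 4-byte sequence.
Byte 1: 0xF0 = 11110000, payload 000 (3 bits).
Byte 2: 0x90 = 10010000 (10xxxxxx ✓), payload 010000.
Byte 3: 0x80 = 10000000 (10xxxxxx ✓), payload 000000.
Byte 4: 0x86 = 10000110 (10xxxxxx ✓), payload 000110.
Concatenate: 000010000000000000110 = 0x10006 (21 bits → U+10006).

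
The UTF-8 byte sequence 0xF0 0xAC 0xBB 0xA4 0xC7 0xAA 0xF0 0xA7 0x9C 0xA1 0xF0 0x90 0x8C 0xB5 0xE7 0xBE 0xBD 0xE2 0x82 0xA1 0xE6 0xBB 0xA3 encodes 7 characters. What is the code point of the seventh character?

U+6EE3

Offset 0: leading byte 0xF0 = 11110000 → 4-byte char #1 = F0 AC BB A4.
Offset 4: leading byte 0xC7 = 11000111 → 2-byte char #2 = C7 AA.
Offset 6: leading byte 0xF0 = 11110000 → 4-byte char #3 = F0 A7 9C A1.
Offset 10: leading byte 0xF0 = 11110000 → 4-byte char #4 = F0 90 8C B5.
Offset 14: leading byte 0xE7 = 11100111 → 3-byte char #5 = E7 BE BD.
Offset 17: leading byte 0xE2 = 11100010 → 3-byte char #6 = E2 82 A1.
Offset 20: leading byte 0xE6 = 11100110 → 3-byte char #7 = E6 BB A3.
Leading byte 0xE6 = 11100110 matches 1110xxxx → 3-byte sequence.
Byte 1: 0xE6 = 11100110, payload 0110 (4 bits).
Byte 2: 0xBB = 10111011 (10xxxxxx ✓), payload 111011.
Byte 3: 0xA3 = 10100011 (10xxxxxx ✓), payload 100011.
Concatenate: 0110111011100011 = 0x6EE3 (16 bits → U+6EE3).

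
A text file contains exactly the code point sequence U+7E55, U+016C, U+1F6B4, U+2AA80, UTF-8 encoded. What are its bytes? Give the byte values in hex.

E7 B9 95 C5 AC F0 9F 9A B4 F0 AA AA 80

U+7E55: 3-byte form → E7 B9 95.
U+016C: 2-byte form → C5 AC.
U+1F6B4: 4-byte form → F0 9F 9A B4.
U+2AA80: 4-byte form → F0 AA AA 80.
Concatenated (13 bytes): E7 B9 95 C5 AC F0 9F 9A B4 F0 AA AA 80.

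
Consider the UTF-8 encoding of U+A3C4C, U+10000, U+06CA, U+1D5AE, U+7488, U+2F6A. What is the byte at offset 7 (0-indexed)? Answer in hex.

0x80

U+A3C4C → 4-byte form F2 A3 B1 8C at offsets 0–3.
U+10000 → 4-byte form F0 90 80 80 at offsets 4–7.
Offset 7 falls in char 2's range; it's byte 4 of F0 90 80 80 = 0x80.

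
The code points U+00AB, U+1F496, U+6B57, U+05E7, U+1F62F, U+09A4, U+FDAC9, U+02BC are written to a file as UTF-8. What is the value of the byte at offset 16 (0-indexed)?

0xA6

U+00AB → 2-byte form C2 AB at offsets 0–1.
U+1F496 → 4-byte form F0 9F 92 96 at offsets 2–5.
U+6B57 → 3-byte form E6 AD 97 at offsets 6–8.
U+05E7 → 2-byte form D7 A7 at offsets 9–10.
U+1F62F → 4-byte form F0 9F 98 AF at offsets 11–14.
U+09A4 → 3-byte form E0 A6 A4 at offsets 15–17.
Offset 16 falls in char 6's range; it's byte 2 of E0 A6 A4 = 0xA6.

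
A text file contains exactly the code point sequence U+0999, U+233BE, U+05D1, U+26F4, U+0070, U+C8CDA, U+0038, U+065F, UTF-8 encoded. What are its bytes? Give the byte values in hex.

U+0999: 3-byte form → E0 A6 99.
U+233BE: 4-byte form → F0 A3 8E BE.
U+05D1: 2-byte form → D7 91.
U+26F4: 3-byte form → E2 9B B4.
U+0070: 1-byte form → 70.
U+C8CDA: 4-byte form → F3 88 B3 9A.
U+0038: 1-byte form → 38.
U+065F: 2-byte form → D9 9F.
Concatenated (20 bytes): E0 A6 99 F0 A3 8E BE D7 91 E2 9B B4 70 F3 88 B3 9A 38 D9 9F.

E0 A6 99 F0 A3 8E BE D7 91 E2 9B B4 70 F3 88 B3 9A 38 D9 9F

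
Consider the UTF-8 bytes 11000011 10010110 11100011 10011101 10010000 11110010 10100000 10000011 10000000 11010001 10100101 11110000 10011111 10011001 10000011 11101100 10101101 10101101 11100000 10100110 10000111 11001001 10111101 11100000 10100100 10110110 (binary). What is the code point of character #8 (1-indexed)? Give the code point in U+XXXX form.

Offset 0: leading byte 0xC3 = 11000011 → 2-byte char #1 = C3 96.
Offset 2: leading byte 0xE3 = 11100011 → 3-byte char #2 = E3 9D 90.
Offset 5: leading byte 0xF2 = 11110010 → 4-byte char #3 = F2 A0 83 80.
Offset 9: leading byte 0xD1 = 11010001 → 2-byte char #4 = D1 A5.
Offset 11: leading byte 0xF0 = 11110000 → 4-byte char #5 = F0 9F 99 83.
Offset 15: leading byte 0xEC = 11101100 → 3-byte char #6 = EC AD AD.
Offset 18: leading byte 0xE0 = 11100000 → 3-byte char #7 = E0 A6 87.
Offset 21: leading byte 0xC9 = 11001001 → 2-byte char #8 = C9 BD.
Leading byte 0xC9 = 11001001 matches 110xxxxx → 2-byte sequence.
Byte 1: 0xC9 = 11001001, payload 01001 (5 bits).
Byte 2: 0xBD = 10111101 (10xxxxxx ✓), payload 111101.
Concatenate: 01001111101 = 0x27D (11 bits → U+027D).

U+027D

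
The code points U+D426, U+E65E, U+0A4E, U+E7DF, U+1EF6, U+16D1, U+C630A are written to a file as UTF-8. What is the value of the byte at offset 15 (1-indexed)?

0xB6

1-indexed offset 15 is 0-indexed offset 14.
U+D426 → 3-byte form ED 90 A6 at offsets 0–2.
U+E65E → 3-byte form EE 99 9E at offsets 3–5.
U+0A4E → 3-byte form E0 A9 8E at offsets 6–8.
U+E7DF → 3-byte form EE 9F 9F at offsets 9–11.
U+1EF6 → 3-byte form E1 BB B6 at offsets 12–14.
Offset 14 falls in char 5's range; it's byte 3 of E1 BB B6 = 0xB6.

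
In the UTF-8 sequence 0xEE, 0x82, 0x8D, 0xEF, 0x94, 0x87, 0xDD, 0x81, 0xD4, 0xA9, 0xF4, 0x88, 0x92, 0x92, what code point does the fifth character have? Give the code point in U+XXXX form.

Offset 0: leading byte 0xEE = 11101110 → 3-byte char #1 = EE 82 8D.
Offset 3: leading byte 0xEF = 11101111 → 3-byte char #2 = EF 94 87.
Offset 6: leading byte 0xDD = 11011101 → 2-byte char #3 = DD 81.
Offset 8: leading byte 0xD4 = 11010100 → 2-byte char #4 = D4 A9.
Offset 10: leading byte 0xF4 = 11110100 → 4-byte char #5 = F4 88 92 92.
Leading byte 0xF4 = 11110100 matches 11110xxx → 4-byte sequence.
Byte 1: 0xF4 = 11110100, payload 100 (3 bits).
Byte 2: 0x88 = 10001000 (10xxxxxx ✓), payload 001000.
Byte 3: 0x92 = 10010010 (10xxxxxx ✓), payload 010010.
Byte 4: 0x92 = 10010010 (10xxxxxx ✓), payload 010010.
Concatenate: 100001000010010010010 = 0x108492 (21 bits → U+108492).

U+108492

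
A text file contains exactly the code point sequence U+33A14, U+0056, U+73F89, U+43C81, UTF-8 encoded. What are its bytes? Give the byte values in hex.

U+33A14: 4-byte form → F0 B3 A8 94.
U+0056: 1-byte form → 56.
U+73F89: 4-byte form → F1 B3 BE 89.
U+43C81: 4-byte form → F1 83 B2 81.
Concatenated (13 bytes): F0 B3 A8 94 56 F1 B3 BE 89 F1 83 B2 81.

F0 B3 A8 94 56 F1 B3 BE 89 F1 83 B2 81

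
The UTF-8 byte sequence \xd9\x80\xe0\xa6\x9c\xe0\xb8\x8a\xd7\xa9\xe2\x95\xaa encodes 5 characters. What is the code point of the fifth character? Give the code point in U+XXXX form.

U+256A

Offset 0: leading byte 0xD9 = 11011001 → 2-byte char #1 = D9 80.
Offset 2: leading byte 0xE0 = 11100000 → 3-byte char #2 = E0 A6 9C.
Offset 5: leading byte 0xE0 = 11100000 → 3-byte char #3 = E0 B8 8A.
Offset 8: leading byte 0xD7 = 11010111 → 2-byte char #4 = D7 A9.
Offset 10: leading byte 0xE2 = 11100010 → 3-byte char #5 = E2 95 AA.
Leading byte 0xE2 = 11100010 matches 1110xxxx → 3-byte sequence.
Byte 1: 0xE2 = 11100010, payload 0010 (4 bits).
Byte 2: 0x95 = 10010101 (10xxxxxx ✓), payload 010101.
Byte 3: 0xAA = 10101010 (10xxxxxx ✓), payload 101010.
Concatenate: 0010010101101010 = 0x256A (16 bits → U+256A).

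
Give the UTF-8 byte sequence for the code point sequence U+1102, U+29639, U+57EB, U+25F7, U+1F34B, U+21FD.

E1 84 82 F0 A9 98 B9 E5 9F AB E2 97 B7 F0 9F 8D 8B E2 87 BD

U+1102: 3-byte form → E1 84 82.
U+29639: 4-byte form → F0 A9 98 B9.
U+57EB: 3-byte form → E5 9F AB.
U+25F7: 3-byte form → E2 97 B7.
U+1F34B: 4-byte form → F0 9F 8D 8B.
U+21FD: 3-byte form → E2 87 BD.
Concatenated (20 bytes): E1 84 82 F0 A9 98 B9 E5 9F AB E2 97 B7 F0 9F 8D 8B E2 87 BD.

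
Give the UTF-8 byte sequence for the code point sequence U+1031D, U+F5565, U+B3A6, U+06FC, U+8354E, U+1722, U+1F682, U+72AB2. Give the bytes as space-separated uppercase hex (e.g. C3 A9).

U+1031D: 4-byte form → F0 90 8C 9D.
U+F5565: 4-byte form → F3 B5 95 A5.
U+B3A6: 3-byte form → EB 8E A6.
U+06FC: 2-byte form → DB BC.
U+8354E: 4-byte form → F2 83 95 8E.
U+1722: 3-byte form → E1 9C A2.
U+1F682: 4-byte form → F0 9F 9A 82.
U+72AB2: 4-byte form → F1 B2 AA B2.
Concatenated (28 bytes): F0 90 8C 9D F3 B5 95 A5 EB 8E A6 DB BC F2 83 95 8E E1 9C A2 F0 9F 9A 82 F1 B2 AA B2.

F0 90 8C 9D F3 B5 95 A5 EB 8E A6 DB BC F2 83 95 8E E1 9C A2 F0 9F 9A 82 F1 B2 AA B2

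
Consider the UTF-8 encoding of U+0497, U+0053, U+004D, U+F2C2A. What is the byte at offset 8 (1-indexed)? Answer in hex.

1-indexed offset 8 is 0-indexed offset 7.
U+0497 → 2-byte form D2 97 at offsets 0–1.
U+0053 → 1-byte form 53 at offsets 2–2.
U+004D → 1-byte form 4D at offsets 3–3.
U+F2C2A → 4-byte form F3 B2 B0 AA at offsets 4–7.
Offset 7 falls in char 4's range; it's byte 4 of F3 B2 B0 AA = 0xAA.

0xAA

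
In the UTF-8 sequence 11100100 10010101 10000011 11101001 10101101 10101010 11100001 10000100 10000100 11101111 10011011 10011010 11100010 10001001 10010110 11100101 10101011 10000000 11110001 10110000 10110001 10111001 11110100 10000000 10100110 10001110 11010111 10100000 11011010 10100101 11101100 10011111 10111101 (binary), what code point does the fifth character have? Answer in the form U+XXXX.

Offset 0: leading byte 0xE4 = 11100100 → 3-byte char #1 = E4 95 83.
Offset 3: leading byte 0xE9 = 11101001 → 3-byte char #2 = E9 AD AA.
Offset 6: leading byte 0xE1 = 11100001 → 3-byte char #3 = E1 84 84.
Offset 9: leading byte 0xEF = 11101111 → 3-byte char #4 = EF 9B 9A.
Offset 12: leading byte 0xE2 = 11100010 → 3-byte char #5 = E2 89 96.
Leading byte 0xE2 = 11100010 matches 1110xxxx → 3-byte sequence.
Byte 1: 0xE2 = 11100010, payload 0010 (4 bits).
Byte 2: 0x89 = 10001001 (10xxxxxx ✓), payload 001001.
Byte 3: 0x96 = 10010110 (10xxxxxx ✓), payload 010110.
Concatenate: 0010001001010110 = 0x2256 (16 bits → U+2256).

U+2256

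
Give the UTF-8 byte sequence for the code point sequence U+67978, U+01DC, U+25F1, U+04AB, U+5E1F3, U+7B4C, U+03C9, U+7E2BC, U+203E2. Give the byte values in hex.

F1 A7 A5 B8 C7 9C E2 97 B1 D2 AB F1 9E 87 B3 E7 AD 8C CF 89 F1 BE 8A BC F0 A0 8F A2

U+67978: 4-byte form → F1 A7 A5 B8.
U+01DC: 2-byte form → C7 9C.
U+25F1: 3-byte form → E2 97 B1.
U+04AB: 2-byte form → D2 AB.
U+5E1F3: 4-byte form → F1 9E 87 B3.
U+7B4C: 3-byte form → E7 AD 8C.
U+03C9: 2-byte form → CF 89.
U+7E2BC: 4-byte form → F1 BE 8A BC.
U+203E2: 4-byte form → F0 A0 8F A2.
Concatenated (28 bytes): F1 A7 A5 B8 C7 9C E2 97 B1 D2 AB F1 9E 87 B3 E7 AD 8C CF 89 F1 BE 8A BC F0 A0 8F A2.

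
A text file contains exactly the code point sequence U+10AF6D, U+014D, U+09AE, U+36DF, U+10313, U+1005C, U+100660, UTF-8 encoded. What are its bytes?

F4 8A BD AD C5 8D E0 A6 AE E3 9B 9F F0 90 8C 93 F0 90 81 9C F4 80 99 A0

U+10AF6D: 4-byte form → F4 8A BD AD.
U+014D: 2-byte form → C5 8D.
U+09AE: 3-byte form → E0 A6 AE.
U+36DF: 3-byte form → E3 9B 9F.
U+10313: 4-byte form → F0 90 8C 93.
U+1005C: 4-byte form → F0 90 81 9C.
U+100660: 4-byte form → F4 80 99 A0.
Concatenated (24 bytes): F4 8A BD AD C5 8D E0 A6 AE E3 9B 9F F0 90 8C 93 F0 90 81 9C F4 80 99 A0.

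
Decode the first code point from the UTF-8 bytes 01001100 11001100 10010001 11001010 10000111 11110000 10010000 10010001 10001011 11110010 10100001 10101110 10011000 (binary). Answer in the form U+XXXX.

U+004C

Offset 0: leading byte 0x4C = 01001100 → 1-byte char #1 = 4C.
Leading byte 0x4C = 01001100 matches 0xxxxxxx → 1-byte sequence.
Byte 1: 0x4C = 01001100, payload 1001100 (7 bits).
Concatenate: 1001100 = 0x4C (7 bits → U+004C).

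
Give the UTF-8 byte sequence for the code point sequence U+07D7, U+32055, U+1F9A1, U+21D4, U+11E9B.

DF 97 F0 B2 81 95 F0 9F A6 A1 E2 87 94 F0 91 BA 9B

U+07D7: 2-byte form → DF 97.
U+32055: 4-byte form → F0 B2 81 95.
U+1F9A1: 4-byte form → F0 9F A6 A1.
U+21D4: 3-byte form → E2 87 94.
U+11E9B: 4-byte form → F0 91 BA 9B.
Concatenated (17 bytes): DF 97 F0 B2 81 95 F0 9F A6 A1 E2 87 94 F0 91 BA 9B.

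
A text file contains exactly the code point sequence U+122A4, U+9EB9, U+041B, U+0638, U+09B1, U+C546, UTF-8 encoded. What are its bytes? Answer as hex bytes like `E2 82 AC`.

F0 92 8A A4 E9 BA B9 D0 9B D8 B8 E0 A6 B1 EC 95 86

U+122A4: 4-byte form → F0 92 8A A4.
U+9EB9: 3-byte form → E9 BA B9.
U+041B: 2-byte form → D0 9B.
U+0638: 2-byte form → D8 B8.
U+09B1: 3-byte form → E0 A6 B1.
U+C546: 3-byte form → EC 95 86.
Concatenated (17 bytes): F0 92 8A A4 E9 BA B9 D0 9B D8 B8 E0 A6 B1 EC 95 86.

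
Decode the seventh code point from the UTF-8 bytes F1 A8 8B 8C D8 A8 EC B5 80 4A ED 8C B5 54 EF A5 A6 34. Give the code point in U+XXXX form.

U+F966

Offset 0: leading byte 0xF1 = 11110001 → 4-byte char #1 = F1 A8 8B 8C.
Offset 4: leading byte 0xD8 = 11011000 → 2-byte char #2 = D8 A8.
Offset 6: leading byte 0xEC = 11101100 → 3-byte char #3 = EC B5 80.
Offset 9: leading byte 0x4A = 01001010 → 1-byte char #4 = 4A.
Offset 10: leading byte 0xED = 11101101 → 3-byte char #5 = ED 8C B5.
Offset 13: leading byte 0x54 = 01010100 → 1-byte char #6 = 54.
Offset 14: leading byte 0xEF = 11101111 → 3-byte char #7 = EF A5 A6.
Leading byte 0xEF = 11101111 matches 1110xxxx → 3-byte sequence.
Byte 1: 0xEF = 11101111, payload 1111 (4 bits).
Byte 2: 0xA5 = 10100101 (10xxxxxx ✓), payload 100101.
Byte 3: 0xA6 = 10100110 (10xxxxxx ✓), payload 100110.
Concatenate: 1111100101100110 = 0xF966 (16 bits → U+F966).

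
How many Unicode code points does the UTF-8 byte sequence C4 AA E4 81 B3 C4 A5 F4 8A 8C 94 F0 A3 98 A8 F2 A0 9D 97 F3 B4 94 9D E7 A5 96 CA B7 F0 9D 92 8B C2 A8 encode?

11

Byte at offset 0: 0xC4 = 11000100 → 2-byte char (#1). Advance 2.
Byte at offset 2: 0xE4 = 11100100 → 3-byte char (#2). Advance 3.
Byte at offset 5: 0xC4 = 11000100 → 2-byte char (#3). Advance 2.
Byte at offset 7: 0xF4 = 11110100 → 4-byte char (#4). Advance 4.
Byte at offset 11: 0xF0 = 11110000 → 4-byte char (#5). Advance 4.
Byte at offset 15: 0xF2 = 11110010 → 4-byte char (#6). Advance 4.
Byte at offset 19: 0xF3 = 11110011 → 4-byte char (#7). Advance 4.
Byte at offset 23: 0xE7 = 11100111 → 3-byte char (#8). Advance 3.
Byte at offset 26: 0xCA = 11001010 → 2-byte char (#9). Advance 2.
Byte at offset 28: 0xF0 = 11110000 → 4-byte char (#10). Advance 4.
Byte at offset 32: 0xC2 = 11000010 → 2-byte char (#11). Advance 2.
Reached end at offset 34 after 11 code points.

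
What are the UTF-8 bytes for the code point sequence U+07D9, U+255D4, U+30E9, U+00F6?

U+07D9: 2-byte form → DF 99.
U+255D4: 4-byte form → F0 A5 97 94.
U+30E9: 3-byte form → E3 83 A9.
U+00F6: 2-byte form → C3 B6.
Concatenated (11 bytes): DF 99 F0 A5 97 94 E3 83 A9 C3 B6.

DF 99 F0 A5 97 94 E3 83 A9 C3 B6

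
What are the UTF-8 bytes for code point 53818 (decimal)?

U+D23A = 0xD23A = 53818 decimal. In range U+0800–U+FFFF → 3-byte form: 1110xxxx 10xxxxxx 10xxxxxx.
Binary (16 bits): 1101001000111010.
Split 4+6+6: 1101 | 001000 | 111010.
Byte 1: 11101101 = 0xED.
Byte 2: 10001000 = 0x88.
Byte 3: 10111010 = 0xBA.

ED 88 BA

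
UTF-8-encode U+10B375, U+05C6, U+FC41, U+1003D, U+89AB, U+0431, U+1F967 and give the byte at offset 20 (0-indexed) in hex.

U+10B375 → 4-byte form F4 8B 8D B5 at offsets 0–3.
U+05C6 → 2-byte form D7 86 at offsets 4–5.
U+FC41 → 3-byte form EF B1 81 at offsets 6–8.
U+1003D → 4-byte form F0 90 80 BD at offsets 9–12.
U+89AB → 3-byte form E8 A6 AB at offsets 13–15.
U+0431 → 2-byte form D0 B1 at offsets 16–17.
U+1F967 → 4-byte form F0 9F A5 A7 at offsets 18–21.
Offset 20 falls in char 7's range; it's byte 3 of F0 9F A5 A7 = 0xA5.

0xA5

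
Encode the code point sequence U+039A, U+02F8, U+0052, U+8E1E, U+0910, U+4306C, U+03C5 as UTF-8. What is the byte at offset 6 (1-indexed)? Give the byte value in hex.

1-indexed offset 6 is 0-indexed offset 5.
U+039A → 2-byte form CE 9A at offsets 0–1.
U+02F8 → 2-byte form CB B8 at offsets 2–3.
U+0052 → 1-byte form 52 at offsets 4–4.
U+8E1E → 3-byte form E8 B8 9E at offsets 5–7.
Offset 5 falls in char 4's range; it's byte 1 of E8 B8 9E = 0xE8.

0xE8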